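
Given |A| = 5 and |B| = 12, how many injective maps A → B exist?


An injection sends each of |A| = 5 inputs to a distinct output in B.
# injections = |B|·(|B|-1)·…·(|B|-|A|+1) = 12! / (12 - 5)!
= 12 × 11 × 10 × 9 × 8
= 95040

Number of injections = 95040


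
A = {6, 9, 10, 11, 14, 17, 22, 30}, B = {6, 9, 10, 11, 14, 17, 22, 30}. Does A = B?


Two sets are equal iff they have exactly the same elements.
A = {6, 9, 10, 11, 14, 17, 22, 30}
B = {6, 9, 10, 11, 14, 17, 22, 30}
Same elements → A = B

Yes, A = B


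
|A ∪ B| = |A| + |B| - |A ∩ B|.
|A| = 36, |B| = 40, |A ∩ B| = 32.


|A ∪ B| = |A| + |B| - |A ∩ B|
= 36 + 40 - 32
= 44

|A ∪ B| = 44


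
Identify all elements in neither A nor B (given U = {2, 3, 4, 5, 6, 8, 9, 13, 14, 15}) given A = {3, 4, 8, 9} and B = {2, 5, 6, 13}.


A = {3, 4, 8, 9}
B = {2, 5, 6, 13}
Region: in neither A nor B (given U = {2, 3, 4, 5, 6, 8, 9, 13, 14, 15})
Elements: {14, 15}

Elements in neither A nor B (given U = {2, 3, 4, 5, 6, 8, 9, 13, 14, 15}): {14, 15}


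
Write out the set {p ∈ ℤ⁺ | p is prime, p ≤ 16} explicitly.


Checking each candidate:
Condition: primes ≤ 16
Result = {2, 3, 5, 7, 11, 13}

{2, 3, 5, 7, 11, 13}


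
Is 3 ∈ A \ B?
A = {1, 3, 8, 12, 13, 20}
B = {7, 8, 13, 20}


A = {1, 3, 8, 12, 13, 20}, B = {7, 8, 13, 20}
A \ B = elements in A but not in B
A \ B = {1, 3, 12}
Checking if 3 ∈ A \ B
3 is in A \ B → True

3 ∈ A \ B


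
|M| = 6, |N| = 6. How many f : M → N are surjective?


n = |M| = 6, k = |N| = 6. Surjections via inclusion-exclusion:
S(n,k) = Σ(-1)^i × C(k,i) × (k-i)^n, i=0 to k
i=0: (-1)^0×C(6,0)×6^6 = 46656
i=1: (-1)^1×C(6,1)×5^6 = -93750
i=2: (-1)^2×C(6,2)×4^6 = 61440
i=3: (-1)^3×C(6,3)×3^6 = -14580
i=4: (-1)^4×C(6,4)×2^6 = 960
i=5: (-1)^5×C(6,5)×1^6 = -6
i=6: (-1)^6×C(6,6)×0^6 = 0
Total = 720

Number of surjections = 720


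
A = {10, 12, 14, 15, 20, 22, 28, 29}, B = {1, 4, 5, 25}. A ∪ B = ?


A ∪ B = all elements in A or B (or both)
A = {10, 12, 14, 15, 20, 22, 28, 29}
B = {1, 4, 5, 25}
A ∪ B = {1, 4, 5, 10, 12, 14, 15, 20, 22, 25, 28, 29}

A ∪ B = {1, 4, 5, 10, 12, 14, 15, 20, 22, 25, 28, 29}


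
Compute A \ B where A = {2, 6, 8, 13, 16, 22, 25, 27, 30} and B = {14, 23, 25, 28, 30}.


A \ B = elements in A but not in B
A = {2, 6, 8, 13, 16, 22, 25, 27, 30}
B = {14, 23, 25, 28, 30}
Remove from A any elements in B
A \ B = {2, 6, 8, 13, 16, 22, 27}

A \ B = {2, 6, 8, 13, 16, 22, 27}


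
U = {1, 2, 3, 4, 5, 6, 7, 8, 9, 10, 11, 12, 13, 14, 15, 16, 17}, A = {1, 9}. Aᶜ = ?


Aᶜ = U \ A = elements in U but not in A
U = {1, 2, 3, 4, 5, 6, 7, 8, 9, 10, 11, 12, 13, 14, 15, 16, 17}
A = {1, 9}
Aᶜ = {2, 3, 4, 5, 6, 7, 8, 10, 11, 12, 13, 14, 15, 16, 17}

Aᶜ = {2, 3, 4, 5, 6, 7, 8, 10, 11, 12, 13, 14, 15, 16, 17}


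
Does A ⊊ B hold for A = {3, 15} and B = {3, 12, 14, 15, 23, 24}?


A ⊂ B requires: A ⊆ B AND A ≠ B.
A ⊆ B? Yes
A = B? No
A ⊂ B: Yes (A is a proper subset of B)

Yes, A ⊂ B


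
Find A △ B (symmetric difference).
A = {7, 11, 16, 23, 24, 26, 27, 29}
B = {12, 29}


A △ B = (A \ B) ∪ (B \ A) = elements in exactly one of A or B
A \ B = {7, 11, 16, 23, 24, 26, 27}
B \ A = {12}
A △ B = {7, 11, 12, 16, 23, 24, 26, 27}

A △ B = {7, 11, 12, 16, 23, 24, 26, 27}


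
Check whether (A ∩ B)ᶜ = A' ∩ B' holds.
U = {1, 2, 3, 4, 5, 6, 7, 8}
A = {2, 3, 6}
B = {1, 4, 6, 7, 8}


LHS: A ∩ B = {6}
(A ∩ B)' = U \ (A ∩ B) = {1, 2, 3, 4, 5, 7, 8}
A' = {1, 4, 5, 7, 8}, B' = {2, 3, 5}
Claimed RHS: A' ∩ B' = {5}
Identity is INVALID: LHS = {1, 2, 3, 4, 5, 7, 8} but the RHS claimed here equals {5}. The correct form is (A ∩ B)' = A' ∪ B'.

Identity is invalid: (A ∩ B)' = {1, 2, 3, 4, 5, 7, 8} but A' ∩ B' = {5}. The correct De Morgan law is (A ∩ B)' = A' ∪ B'.


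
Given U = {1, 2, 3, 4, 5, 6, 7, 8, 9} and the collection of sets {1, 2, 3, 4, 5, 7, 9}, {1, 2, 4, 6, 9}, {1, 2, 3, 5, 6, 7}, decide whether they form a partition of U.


A partition requires: (1) non-empty parts, (2) pairwise disjoint, (3) union = U
Parts: {1, 2, 3, 4, 5, 7, 9}, {1, 2, 4, 6, 9}, {1, 2, 3, 5, 6, 7}
Union of parts: {1, 2, 3, 4, 5, 6, 7, 9}
U = {1, 2, 3, 4, 5, 6, 7, 8, 9}
All non-empty? True
Pairwise disjoint? False
Covers U? False

No, not a valid partition


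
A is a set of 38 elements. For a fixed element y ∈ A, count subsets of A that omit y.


Subsets of A avoiding y are subsets of A \ {y}, which has 37 elements.
Count = 2^(n-1) = 2^37
= 137438953472

Number of subsets avoiding y = 137438953472


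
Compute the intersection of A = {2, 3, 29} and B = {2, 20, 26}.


A ∩ B = elements in both A and B
A = {2, 3, 29}
B = {2, 20, 26}
A ∩ B = {2}

A ∩ B = {2}


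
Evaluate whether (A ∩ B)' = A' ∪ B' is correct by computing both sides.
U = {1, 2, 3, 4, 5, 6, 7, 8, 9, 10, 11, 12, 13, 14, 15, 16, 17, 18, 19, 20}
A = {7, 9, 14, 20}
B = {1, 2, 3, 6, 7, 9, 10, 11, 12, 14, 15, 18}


LHS: A ∩ B = {7, 9, 14}
(A ∩ B)' = U \ (A ∩ B) = {1, 2, 3, 4, 5, 6, 8, 10, 11, 12, 13, 15, 16, 17, 18, 19, 20}
A' = {1, 2, 3, 4, 5, 6, 8, 10, 11, 12, 13, 15, 16, 17, 18, 19}, B' = {4, 5, 8, 13, 16, 17, 19, 20}
Claimed RHS: A' ∪ B' = {1, 2, 3, 4, 5, 6, 8, 10, 11, 12, 13, 15, 16, 17, 18, 19, 20}
Identity is VALID: LHS = RHS = {1, 2, 3, 4, 5, 6, 8, 10, 11, 12, 13, 15, 16, 17, 18, 19, 20} ✓

Identity is valid. (A ∩ B)' = A' ∪ B' = {1, 2, 3, 4, 5, 6, 8, 10, 11, 12, 13, 15, 16, 17, 18, 19, 20}


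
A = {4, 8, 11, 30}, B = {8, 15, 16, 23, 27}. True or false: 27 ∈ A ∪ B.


A = {4, 8, 11, 30}, B = {8, 15, 16, 23, 27}
A ∪ B = all elements in A or B
A ∪ B = {4, 8, 11, 15, 16, 23, 27, 30}
Checking if 27 ∈ A ∪ B
27 is in A ∪ B → True

27 ∈ A ∪ B


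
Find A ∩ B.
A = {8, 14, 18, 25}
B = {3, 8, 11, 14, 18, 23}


A ∩ B = elements in both A and B
A = {8, 14, 18, 25}
B = {3, 8, 11, 14, 18, 23}
A ∩ B = {8, 14, 18}

A ∩ B = {8, 14, 18}


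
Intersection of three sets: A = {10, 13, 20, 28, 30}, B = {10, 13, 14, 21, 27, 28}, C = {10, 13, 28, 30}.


A ∩ B = {10, 13, 28}
(A ∩ B) ∩ C = {10, 13, 28}

A ∩ B ∩ C = {10, 13, 28}


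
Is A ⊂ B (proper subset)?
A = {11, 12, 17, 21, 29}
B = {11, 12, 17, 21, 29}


A ⊂ B requires: A ⊆ B AND A ≠ B.
A ⊆ B? Yes
A = B? Yes
A = B, so A is not a PROPER subset.

No, A is not a proper subset of B


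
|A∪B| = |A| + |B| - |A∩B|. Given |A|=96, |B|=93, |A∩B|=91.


|A ∪ B| = |A| + |B| - |A ∩ B|
= 96 + 93 - 91
= 98

|A ∪ B| = 98


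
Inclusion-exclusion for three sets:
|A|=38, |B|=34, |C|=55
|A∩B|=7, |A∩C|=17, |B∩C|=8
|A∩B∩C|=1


|A∪B∪C| = |A|+|B|+|C| - |A∩B|-|A∩C|-|B∩C| + |A∩B∩C|
= 38+34+55 - 7-17-8 + 1
= 127 - 32 + 1
= 96

|A ∪ B ∪ C| = 96


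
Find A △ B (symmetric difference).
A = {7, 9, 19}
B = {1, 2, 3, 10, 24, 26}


A △ B = (A \ B) ∪ (B \ A) = elements in exactly one of A or B
A \ B = {7, 9, 19}
B \ A = {1, 2, 3, 10, 24, 26}
A △ B = {1, 2, 3, 7, 9, 10, 19, 24, 26}

A △ B = {1, 2, 3, 7, 9, 10, 19, 24, 26}


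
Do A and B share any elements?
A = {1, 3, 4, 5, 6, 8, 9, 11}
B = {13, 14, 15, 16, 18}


Disjoint means A ∩ B = ∅.
A ∩ B = ∅
A ∩ B = ∅, so A and B are disjoint.

No — A and B share no elements (A ∩ B = ∅), so they are disjoint


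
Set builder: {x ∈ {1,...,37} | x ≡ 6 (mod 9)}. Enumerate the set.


Checking each candidate:
Condition: x in {1,...,37} with x ≡ 6 (mod 9)
Result = {6, 15, 24, 33}

{6, 15, 24, 33}


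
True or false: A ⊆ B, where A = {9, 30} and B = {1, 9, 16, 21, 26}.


A ⊆ B means every element of A is in B.
Elements in A not in B: {30}
So A ⊄ B.

No, A ⊄ B


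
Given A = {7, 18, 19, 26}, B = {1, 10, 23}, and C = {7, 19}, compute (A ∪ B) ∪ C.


A ∪ B = {1, 7, 10, 18, 19, 23, 26}
(A ∪ B) ∪ C = {1, 7, 10, 18, 19, 23, 26}

A ∪ B ∪ C = {1, 7, 10, 18, 19, 23, 26}


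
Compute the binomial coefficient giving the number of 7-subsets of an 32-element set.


C(n,k) = n! / (k!(n-k)!)
C(32,7) = 32! / (7!25!)
= 3365856

C(32,7) = 3365856


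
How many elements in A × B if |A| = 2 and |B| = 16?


|A × B| = |A| × |B|
= 2 × 16
= 32

|A × B| = 32


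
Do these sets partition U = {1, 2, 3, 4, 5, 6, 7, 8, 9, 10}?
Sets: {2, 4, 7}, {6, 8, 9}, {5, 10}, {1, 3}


A partition requires: (1) non-empty parts, (2) pairwise disjoint, (3) union = U
Parts: {2, 4, 7}, {6, 8, 9}, {5, 10}, {1, 3}
Union of parts: {1, 2, 3, 4, 5, 6, 7, 8, 9, 10}
U = {1, 2, 3, 4, 5, 6, 7, 8, 9, 10}
All non-empty? True
Pairwise disjoint? True
Covers U? True

Yes, valid partition


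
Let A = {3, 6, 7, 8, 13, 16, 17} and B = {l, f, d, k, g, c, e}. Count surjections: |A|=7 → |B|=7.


n = |A| = 7, k = |B| = 7. Surjections via inclusion-exclusion:
S(n,k) = Σ(-1)^i × C(k,i) × (k-i)^n, i=0 to k
i=0: (-1)^0×C(7,0)×7^7 = 823543
i=1: (-1)^1×C(7,1)×6^7 = -1959552
i=2: (-1)^2×C(7,2)×5^7 = 1640625
i=3: (-1)^3×C(7,3)×4^7 = -573440
i=4: (-1)^4×C(7,4)×3^7 = 76545
i=5: (-1)^5×C(7,5)×2^7 = -2688
i=6: (-1)^6×C(7,6)×1^7 = 7
i=7: (-1)^7×C(7,7)×0^7 = 0
Total = 5040

Number of surjections = 5040


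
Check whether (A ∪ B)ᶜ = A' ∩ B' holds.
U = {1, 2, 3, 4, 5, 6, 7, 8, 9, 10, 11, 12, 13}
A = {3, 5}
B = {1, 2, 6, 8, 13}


LHS: A ∪ B = {1, 2, 3, 5, 6, 8, 13}
(A ∪ B)' = U \ (A ∪ B) = {4, 7, 9, 10, 11, 12}
A' = {1, 2, 4, 6, 7, 8, 9, 10, 11, 12, 13}, B' = {3, 4, 5, 7, 9, 10, 11, 12}
Claimed RHS: A' ∩ B' = {4, 7, 9, 10, 11, 12}
Identity is VALID: LHS = RHS = {4, 7, 9, 10, 11, 12} ✓

Identity is valid. (A ∪ B)' = A' ∩ B' = {4, 7, 9, 10, 11, 12}


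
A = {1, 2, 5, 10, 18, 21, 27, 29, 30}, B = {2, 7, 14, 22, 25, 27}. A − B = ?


A \ B = elements in A but not in B
A = {1, 2, 5, 10, 18, 21, 27, 29, 30}
B = {2, 7, 14, 22, 25, 27}
Remove from A any elements in B
A \ B = {1, 5, 10, 18, 21, 29, 30}

A \ B = {1, 5, 10, 18, 21, 29, 30}


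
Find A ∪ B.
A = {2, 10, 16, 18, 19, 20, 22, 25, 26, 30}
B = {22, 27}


A ∪ B = all elements in A or B (or both)
A = {2, 10, 16, 18, 19, 20, 22, 25, 26, 30}
B = {22, 27}
A ∪ B = {2, 10, 16, 18, 19, 20, 22, 25, 26, 27, 30}

A ∪ B = {2, 10, 16, 18, 19, 20, 22, 25, 26, 27, 30}


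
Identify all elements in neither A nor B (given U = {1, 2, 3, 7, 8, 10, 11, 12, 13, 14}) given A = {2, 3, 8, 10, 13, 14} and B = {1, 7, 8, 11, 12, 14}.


A = {2, 3, 8, 10, 13, 14}
B = {1, 7, 8, 11, 12, 14}
Region: in neither A nor B (given U = {1, 2, 3, 7, 8, 10, 11, 12, 13, 14})
Elements: ∅

Elements in neither A nor B (given U = {1, 2, 3, 7, 8, 10, 11, 12, 13, 14}): ∅


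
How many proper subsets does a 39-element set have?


Total subsets = 2^n = 2^39 = 549755813888
Proper subsets exclude the set itself: 2^n - 1
= 549755813888 - 1
= 549755813887

Number of proper subsets = 549755813887


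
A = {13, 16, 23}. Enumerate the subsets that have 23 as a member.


A subset of A contains 23 iff the remaining 2 elements form any subset of A \ {23}.
Count: 2^(n-1) = 2^2 = 4
Subsets containing 23: {23}, {13, 23}, {16, 23}, {13, 16, 23}

Subsets containing 23 (4 total): {23}, {13, 23}, {16, 23}, {13, 16, 23}


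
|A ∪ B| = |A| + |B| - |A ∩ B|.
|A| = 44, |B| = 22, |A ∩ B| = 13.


|A ∪ B| = |A| + |B| - |A ∩ B|
= 44 + 22 - 13
= 53

|A ∪ B| = 53


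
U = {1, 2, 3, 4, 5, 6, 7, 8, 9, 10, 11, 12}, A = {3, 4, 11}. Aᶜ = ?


Aᶜ = U \ A = elements in U but not in A
U = {1, 2, 3, 4, 5, 6, 7, 8, 9, 10, 11, 12}
A = {3, 4, 11}
Aᶜ = {1, 2, 5, 6, 7, 8, 9, 10, 12}

Aᶜ = {1, 2, 5, 6, 7, 8, 9, 10, 12}


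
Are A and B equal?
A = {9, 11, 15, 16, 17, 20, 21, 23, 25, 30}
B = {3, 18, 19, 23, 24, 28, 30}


Two sets are equal iff they have exactly the same elements.
A = {9, 11, 15, 16, 17, 20, 21, 23, 25, 30}
B = {3, 18, 19, 23, 24, 28, 30}
Differences: {3, 9, 11, 15, 16, 17, 18, 19, 20, 21, 24, 25, 28}
A ≠ B

No, A ≠ B


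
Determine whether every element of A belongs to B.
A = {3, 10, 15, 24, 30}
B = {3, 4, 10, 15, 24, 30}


A ⊆ B means every element of A is in B.
All elements of A are in B.
So A ⊆ B.

Yes, A ⊆ B


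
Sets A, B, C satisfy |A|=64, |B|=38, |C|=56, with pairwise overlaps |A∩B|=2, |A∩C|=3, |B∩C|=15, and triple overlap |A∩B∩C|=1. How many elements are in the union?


|A∪B∪C| = |A|+|B|+|C| - |A∩B|-|A∩C|-|B∩C| + |A∩B∩C|
= 64+38+56 - 2-3-15 + 1
= 158 - 20 + 1
= 139

|A ∪ B ∪ C| = 139


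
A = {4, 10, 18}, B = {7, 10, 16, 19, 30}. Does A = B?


Two sets are equal iff they have exactly the same elements.
A = {4, 10, 18}
B = {7, 10, 16, 19, 30}
Differences: {4, 7, 16, 18, 19, 30}
A ≠ B

No, A ≠ B


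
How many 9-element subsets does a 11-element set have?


C(n,k) = n! / (k!(n-k)!)
C(11,9) = 11! / (9!2!)
= 55

C(11,9) = 55


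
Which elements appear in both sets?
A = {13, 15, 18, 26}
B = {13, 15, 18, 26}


A ∩ B = elements in both A and B
A = {13, 15, 18, 26}
B = {13, 15, 18, 26}
A ∩ B = {13, 15, 18, 26}

A ∩ B = {13, 15, 18, 26}


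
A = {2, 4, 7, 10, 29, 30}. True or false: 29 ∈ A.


A = {2, 4, 7, 10, 29, 30}
Checking if 29 is in A
29 is in A → True

29 ∈ A


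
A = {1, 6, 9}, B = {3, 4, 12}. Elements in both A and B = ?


A = {1, 6, 9}
B = {3, 4, 12}
Region: in both A and B
Elements: ∅

Elements in both A and B: ∅


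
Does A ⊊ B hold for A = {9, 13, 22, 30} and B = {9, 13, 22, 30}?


A ⊂ B requires: A ⊆ B AND A ≠ B.
A ⊆ B? Yes
A = B? Yes
A = B, so A is not a PROPER subset.

No, A is not a proper subset of B


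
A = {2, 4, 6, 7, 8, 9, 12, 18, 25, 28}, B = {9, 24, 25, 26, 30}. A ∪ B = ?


A ∪ B = all elements in A or B (or both)
A = {2, 4, 6, 7, 8, 9, 12, 18, 25, 28}
B = {9, 24, 25, 26, 30}
A ∪ B = {2, 4, 6, 7, 8, 9, 12, 18, 24, 25, 26, 28, 30}

A ∪ B = {2, 4, 6, 7, 8, 9, 12, 18, 24, 25, 26, 28, 30}


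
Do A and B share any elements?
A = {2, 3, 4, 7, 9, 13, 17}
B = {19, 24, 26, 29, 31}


Disjoint means A ∩ B = ∅.
A ∩ B = ∅
A ∩ B = ∅, so A and B are disjoint.

No — A and B share no elements (A ∩ B = ∅), so they are disjoint


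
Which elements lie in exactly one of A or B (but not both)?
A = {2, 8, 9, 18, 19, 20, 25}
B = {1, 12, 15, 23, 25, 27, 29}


A △ B = (A \ B) ∪ (B \ A) = elements in exactly one of A or B
A \ B = {2, 8, 9, 18, 19, 20}
B \ A = {1, 12, 15, 23, 27, 29}
A △ B = {1, 2, 8, 9, 12, 15, 18, 19, 20, 23, 27, 29}

A △ B = {1, 2, 8, 9, 12, 15, 18, 19, 20, 23, 27, 29}


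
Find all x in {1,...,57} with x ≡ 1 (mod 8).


Checking each candidate:
Condition: x in {1,...,57} with x ≡ 1 (mod 8)
Result = {1, 9, 17, 25, 33, 41, 49, 57}

{1, 9, 17, 25, 33, 41, 49, 57}


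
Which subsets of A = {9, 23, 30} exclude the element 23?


A subset of A that omits 23 is a subset of A \ {23}, so there are 2^(n-1) = 2^2 = 4 of them.
Subsets excluding 23: ∅, {9}, {30}, {9, 30}

Subsets excluding 23 (4 total): ∅, {9}, {30}, {9, 30}


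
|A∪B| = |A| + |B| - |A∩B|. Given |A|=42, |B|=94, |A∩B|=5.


|A ∪ B| = |A| + |B| - |A ∩ B|
= 42 + 94 - 5
= 131

|A ∪ B| = 131


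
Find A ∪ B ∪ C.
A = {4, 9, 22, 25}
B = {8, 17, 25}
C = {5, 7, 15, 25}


A ∪ B = {4, 8, 9, 17, 22, 25}
(A ∪ B) ∪ C = {4, 5, 7, 8, 9, 15, 17, 22, 25}

A ∪ B ∪ C = {4, 5, 7, 8, 9, 15, 17, 22, 25}


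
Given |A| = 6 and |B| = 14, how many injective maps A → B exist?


An injection sends each of |A| = 6 inputs to a distinct output in B.
# injections = |B|·(|B|-1)·…·(|B|-|A|+1) = 14! / (14 - 6)!
= 14 × 13 × 12 × 11 × 10 × 9
= 2162160

Number of injections = 2162160


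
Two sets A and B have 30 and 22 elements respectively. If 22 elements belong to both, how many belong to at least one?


|A ∪ B| = |A| + |B| - |A ∩ B|
= 30 + 22 - 22
= 30

|A ∪ B| = 30


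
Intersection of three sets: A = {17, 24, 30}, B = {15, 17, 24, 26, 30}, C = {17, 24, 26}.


A ∩ B = {17, 24, 30}
(A ∩ B) ∩ C = {17, 24}

A ∩ B ∩ C = {17, 24}


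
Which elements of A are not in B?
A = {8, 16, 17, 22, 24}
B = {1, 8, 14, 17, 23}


A \ B = elements in A but not in B
A = {8, 16, 17, 22, 24}
B = {1, 8, 14, 17, 23}
Remove from A any elements in B
A \ B = {16, 22, 24}

A \ B = {16, 22, 24}


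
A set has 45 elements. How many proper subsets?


Total subsets = 2^n = 2^45 = 35184372088832
Proper subsets exclude the set itself: 2^n - 1
= 35184372088832 - 1
= 35184372088831

Number of proper subsets = 35184372088831


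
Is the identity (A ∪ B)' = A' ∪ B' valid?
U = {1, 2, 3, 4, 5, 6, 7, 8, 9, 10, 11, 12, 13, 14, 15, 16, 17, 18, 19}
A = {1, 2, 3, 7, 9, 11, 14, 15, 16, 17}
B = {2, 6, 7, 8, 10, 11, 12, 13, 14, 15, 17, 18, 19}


LHS: A ∪ B = {1, 2, 3, 6, 7, 8, 9, 10, 11, 12, 13, 14, 15, 16, 17, 18, 19}
(A ∪ B)' = U \ (A ∪ B) = {4, 5}
A' = {4, 5, 6, 8, 10, 12, 13, 18, 19}, B' = {1, 3, 4, 5, 9, 16}
Claimed RHS: A' ∪ B' = {1, 3, 4, 5, 6, 8, 9, 10, 12, 13, 16, 18, 19}
Identity is INVALID: LHS = {4, 5} but the RHS claimed here equals {1, 3, 4, 5, 6, 8, 9, 10, 12, 13, 16, 18, 19}. The correct form is (A ∪ B)' = A' ∩ B'.

Identity is invalid: (A ∪ B)' = {4, 5} but A' ∪ B' = {1, 3, 4, 5, 6, 8, 9, 10, 12, 13, 16, 18, 19}. The correct De Morgan law is (A ∪ B)' = A' ∩ B'.


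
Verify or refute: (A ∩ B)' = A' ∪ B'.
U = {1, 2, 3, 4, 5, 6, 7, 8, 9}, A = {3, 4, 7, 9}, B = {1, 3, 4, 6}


LHS: A ∩ B = {3, 4}
(A ∩ B)' = U \ (A ∩ B) = {1, 2, 5, 6, 7, 8, 9}
A' = {1, 2, 5, 6, 8}, B' = {2, 5, 7, 8, 9}
Claimed RHS: A' ∪ B' = {1, 2, 5, 6, 7, 8, 9}
Identity is VALID: LHS = RHS = {1, 2, 5, 6, 7, 8, 9} ✓

Identity is valid. (A ∩ B)' = A' ∪ B' = {1, 2, 5, 6, 7, 8, 9}


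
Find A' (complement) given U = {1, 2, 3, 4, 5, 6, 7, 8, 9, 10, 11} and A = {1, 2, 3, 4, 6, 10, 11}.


Aᶜ = U \ A = elements in U but not in A
U = {1, 2, 3, 4, 5, 6, 7, 8, 9, 10, 11}
A = {1, 2, 3, 4, 6, 10, 11}
Aᶜ = {5, 7, 8, 9}

Aᶜ = {5, 7, 8, 9}


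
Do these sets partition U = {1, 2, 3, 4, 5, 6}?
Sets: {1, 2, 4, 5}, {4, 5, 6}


A partition requires: (1) non-empty parts, (2) pairwise disjoint, (3) union = U
Parts: {1, 2, 4, 5}, {4, 5, 6}
Union of parts: {1, 2, 4, 5, 6}
U = {1, 2, 3, 4, 5, 6}
All non-empty? True
Pairwise disjoint? False
Covers U? False

No, not a valid partition


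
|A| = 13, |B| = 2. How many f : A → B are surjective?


n = |A| = 13, k = |B| = 2. Surjections via inclusion-exclusion:
S(n,k) = Σ(-1)^i × C(k,i) × (k-i)^n, i=0 to k
i=0: (-1)^0×C(2,0)×2^13 = 8192
i=1: (-1)^1×C(2,1)×1^13 = -2
i=2: (-1)^2×C(2,2)×0^13 = 0
Total = 8190

Number of surjections = 8190


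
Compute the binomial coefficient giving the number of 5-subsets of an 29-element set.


C(n,k) = n! / (k!(n-k)!)
C(29,5) = 29! / (5!24!)
= 118755

C(29,5) = 118755


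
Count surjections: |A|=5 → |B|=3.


n = |A| = 5, k = |B| = 3. Surjections via inclusion-exclusion:
S(n,k) = Σ(-1)^i × C(k,i) × (k-i)^n, i=0 to k
i=0: (-1)^0×C(3,0)×3^5 = 243
i=1: (-1)^1×C(3,1)×2^5 = -96
i=2: (-1)^2×C(3,2)×1^5 = 3
i=3: (-1)^3×C(3,3)×0^5 = 0
Total = 150

Number of surjections = 150


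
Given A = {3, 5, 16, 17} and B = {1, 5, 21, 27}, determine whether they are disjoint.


Disjoint means A ∩ B = ∅.
A ∩ B = {5}
A ∩ B ≠ ∅, so A and B are NOT disjoint.

No, A and B are not disjoint (A ∩ B = {5})


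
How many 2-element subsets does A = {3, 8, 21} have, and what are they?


|A| = 3, so A has C(3,2) = 3 subsets of size 2.
Enumerate by choosing 2 elements from A at a time:
{3, 8}, {3, 21}, {8, 21}

2-element subsets (3 total): {3, 8}, {3, 21}, {8, 21}


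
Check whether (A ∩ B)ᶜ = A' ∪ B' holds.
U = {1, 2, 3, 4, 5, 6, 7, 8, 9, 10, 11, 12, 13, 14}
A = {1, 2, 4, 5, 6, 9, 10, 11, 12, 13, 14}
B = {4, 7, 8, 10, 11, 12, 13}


LHS: A ∩ B = {4, 10, 11, 12, 13}
(A ∩ B)' = U \ (A ∩ B) = {1, 2, 3, 5, 6, 7, 8, 9, 14}
A' = {3, 7, 8}, B' = {1, 2, 3, 5, 6, 9, 14}
Claimed RHS: A' ∪ B' = {1, 2, 3, 5, 6, 7, 8, 9, 14}
Identity is VALID: LHS = RHS = {1, 2, 3, 5, 6, 7, 8, 9, 14} ✓

Identity is valid. (A ∩ B)' = A' ∪ B' = {1, 2, 3, 5, 6, 7, 8, 9, 14}


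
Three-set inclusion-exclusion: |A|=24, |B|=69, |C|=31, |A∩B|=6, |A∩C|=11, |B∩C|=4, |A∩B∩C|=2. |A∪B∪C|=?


|A∪B∪C| = |A|+|B|+|C| - |A∩B|-|A∩C|-|B∩C| + |A∩B∩C|
= 24+69+31 - 6-11-4 + 2
= 124 - 21 + 2
= 105

|A ∪ B ∪ C| = 105


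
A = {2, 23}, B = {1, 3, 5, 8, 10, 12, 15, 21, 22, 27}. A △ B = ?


A △ B = (A \ B) ∪ (B \ A) = elements in exactly one of A or B
A \ B = {2, 23}
B \ A = {1, 3, 5, 8, 10, 12, 15, 21, 22, 27}
A △ B = {1, 2, 3, 5, 8, 10, 12, 15, 21, 22, 23, 27}

A △ B = {1, 2, 3, 5, 8, 10, 12, 15, 21, 22, 23, 27}


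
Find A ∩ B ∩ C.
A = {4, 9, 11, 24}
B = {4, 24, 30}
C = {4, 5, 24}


A ∩ B = {4, 24}
(A ∩ B) ∩ C = {4, 24}

A ∩ B ∩ C = {4, 24}


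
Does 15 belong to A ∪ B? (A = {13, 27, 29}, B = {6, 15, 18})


A = {13, 27, 29}, B = {6, 15, 18}
A ∪ B = all elements in A or B
A ∪ B = {6, 13, 15, 18, 27, 29}
Checking if 15 ∈ A ∪ B
15 is in A ∪ B → True

15 ∈ A ∪ B


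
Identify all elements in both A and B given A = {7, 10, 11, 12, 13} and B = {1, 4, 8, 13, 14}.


A = {7, 10, 11, 12, 13}
B = {1, 4, 8, 13, 14}
Region: in both A and B
Elements: {13}

Elements in both A and B: {13}


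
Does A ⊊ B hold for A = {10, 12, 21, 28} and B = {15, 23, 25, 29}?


A ⊂ B requires: A ⊆ B AND A ≠ B.
A ⊆ B? No
A ⊄ B, so A is not a proper subset.

No, A is not a proper subset of B


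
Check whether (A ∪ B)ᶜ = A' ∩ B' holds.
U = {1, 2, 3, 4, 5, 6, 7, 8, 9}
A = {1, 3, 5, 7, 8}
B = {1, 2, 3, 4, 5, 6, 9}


LHS: A ∪ B = {1, 2, 3, 4, 5, 6, 7, 8, 9}
(A ∪ B)' = U \ (A ∪ B) = ∅
A' = {2, 4, 6, 9}, B' = {7, 8}
Claimed RHS: A' ∩ B' = ∅
Identity is VALID: LHS = RHS = ∅ ✓

Identity is valid. (A ∪ B)' = A' ∩ B' = ∅


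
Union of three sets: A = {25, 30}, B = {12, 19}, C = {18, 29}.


A ∪ B = {12, 19, 25, 30}
(A ∪ B) ∪ C = {12, 18, 19, 25, 29, 30}

A ∪ B ∪ C = {12, 18, 19, 25, 29, 30}


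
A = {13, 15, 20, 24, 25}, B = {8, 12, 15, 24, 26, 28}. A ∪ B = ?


A ∪ B = all elements in A or B (or both)
A = {13, 15, 20, 24, 25}
B = {8, 12, 15, 24, 26, 28}
A ∪ B = {8, 12, 13, 15, 20, 24, 25, 26, 28}

A ∪ B = {8, 12, 13, 15, 20, 24, 25, 26, 28}


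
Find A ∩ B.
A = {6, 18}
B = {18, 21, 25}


A ∩ B = elements in both A and B
A = {6, 18}
B = {18, 21, 25}
A ∩ B = {18}

A ∩ B = {18}


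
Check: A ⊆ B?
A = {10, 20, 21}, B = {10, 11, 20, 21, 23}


A ⊆ B means every element of A is in B.
All elements of A are in B.
So A ⊆ B.

Yes, A ⊆ B


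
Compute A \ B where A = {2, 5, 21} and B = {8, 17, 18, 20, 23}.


A \ B = elements in A but not in B
A = {2, 5, 21}
B = {8, 17, 18, 20, 23}
Remove from A any elements in B
A \ B = {2, 5, 21}

A \ B = {2, 5, 21}


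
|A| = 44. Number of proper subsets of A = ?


Total subsets = 2^n = 2^44 = 17592186044416
Proper subsets exclude the set itself: 2^n - 1
= 17592186044416 - 1
= 17592186044415

Number of proper subsets = 17592186044415


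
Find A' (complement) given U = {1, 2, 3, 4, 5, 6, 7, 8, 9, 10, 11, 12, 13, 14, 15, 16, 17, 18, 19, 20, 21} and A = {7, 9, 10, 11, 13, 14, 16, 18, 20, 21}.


Aᶜ = U \ A = elements in U but not in A
U = {1, 2, 3, 4, 5, 6, 7, 8, 9, 10, 11, 12, 13, 14, 15, 16, 17, 18, 19, 20, 21}
A = {7, 9, 10, 11, 13, 14, 16, 18, 20, 21}
Aᶜ = {1, 2, 3, 4, 5, 6, 8, 12, 15, 17, 19}

Aᶜ = {1, 2, 3, 4, 5, 6, 8, 12, 15, 17, 19}


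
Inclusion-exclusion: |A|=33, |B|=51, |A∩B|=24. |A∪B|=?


|A ∪ B| = |A| + |B| - |A ∩ B|
= 33 + 51 - 24
= 60

|A ∪ B| = 60


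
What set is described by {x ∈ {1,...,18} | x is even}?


Checking each candidate:
Condition: even numbers in {1,...,18}
Result = {2, 4, 6, 8, 10, 12, 14, 16, 18}

{2, 4, 6, 8, 10, 12, 14, 16, 18}


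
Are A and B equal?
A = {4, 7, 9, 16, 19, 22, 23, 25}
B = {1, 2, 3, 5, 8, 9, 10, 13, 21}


Two sets are equal iff they have exactly the same elements.
A = {4, 7, 9, 16, 19, 22, 23, 25}
B = {1, 2, 3, 5, 8, 9, 10, 13, 21}
Differences: {1, 2, 3, 4, 5, 7, 8, 10, 13, 16, 19, 21, 22, 23, 25}
A ≠ B

No, A ≠ B


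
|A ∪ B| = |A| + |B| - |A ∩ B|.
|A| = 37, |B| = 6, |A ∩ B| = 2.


|A ∪ B| = |A| + |B| - |A ∩ B|
= 37 + 6 - 2
= 41

|A ∪ B| = 41


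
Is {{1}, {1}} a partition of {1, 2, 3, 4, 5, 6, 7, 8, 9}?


A partition requires: (1) non-empty parts, (2) pairwise disjoint, (3) union = U
Parts: {1}, {1}
Union of parts: {1}
U = {1, 2, 3, 4, 5, 6, 7, 8, 9}
All non-empty? True
Pairwise disjoint? False
Covers U? False

No, not a valid partition


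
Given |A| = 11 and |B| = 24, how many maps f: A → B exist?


Each of |A| = 11 inputs maps to any of |B| = 24 outputs.
# functions = |B|^|A| = 24^11
= 1521681143169024

Number of functions = 1521681143169024


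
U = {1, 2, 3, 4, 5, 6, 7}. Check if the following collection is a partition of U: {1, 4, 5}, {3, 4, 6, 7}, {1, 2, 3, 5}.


A partition requires: (1) non-empty parts, (2) pairwise disjoint, (3) union = U
Parts: {1, 4, 5}, {3, 4, 6, 7}, {1, 2, 3, 5}
Union of parts: {1, 2, 3, 4, 5, 6, 7}
U = {1, 2, 3, 4, 5, 6, 7}
All non-empty? True
Pairwise disjoint? False
Covers U? True

No, not a valid partition


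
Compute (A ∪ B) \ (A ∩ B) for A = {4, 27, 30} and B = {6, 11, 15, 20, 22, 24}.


A △ B = (A \ B) ∪ (B \ A) = elements in exactly one of A or B
A \ B = {4, 27, 30}
B \ A = {6, 11, 15, 20, 22, 24}
A △ B = {4, 6, 11, 15, 20, 22, 24, 27, 30}

A △ B = {4, 6, 11, 15, 20, 22, 24, 27, 30}


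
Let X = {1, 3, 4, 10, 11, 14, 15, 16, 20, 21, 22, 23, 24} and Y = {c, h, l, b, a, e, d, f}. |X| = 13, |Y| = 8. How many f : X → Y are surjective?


n = |X| = 13, k = |Y| = 8. Surjections via inclusion-exclusion:
S(n,k) = Σ(-1)^i × C(k,i) × (k-i)^n, i=0 to k
i=0: (-1)^0×C(8,0)×8^13 = 549755813888
i=1: (-1)^1×C(8,1)×7^13 = -775112083256
i=2: (-1)^2×C(8,2)×6^13 = 365699432448
i=3: (-1)^3×C(8,3)×5^13 = -68359375000
i=4: (-1)^4×C(8,4)×4^13 = 4697620480
i=5: (-1)^5×C(8,5)×3^13 = -89282088
i=6: (-1)^6×C(8,6)×2^13 = 229376
i=7: (-1)^7×C(8,7)×1^13 = -8
i=8: (-1)^8×C(8,8)×0^13 = 0
Total = 76592355840

Number of surjections = 76592355840


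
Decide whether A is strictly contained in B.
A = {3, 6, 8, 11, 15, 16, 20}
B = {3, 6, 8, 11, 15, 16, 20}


A ⊂ B requires: A ⊆ B AND A ≠ B.
A ⊆ B? Yes
A = B? Yes
A = B, so A is not a PROPER subset.

No, A is not a proper subset of B


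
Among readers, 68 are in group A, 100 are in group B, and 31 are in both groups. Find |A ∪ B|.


|A ∪ B| = |A| + |B| - |A ∩ B|
= 68 + 100 - 31
= 137

|A ∪ B| = 137


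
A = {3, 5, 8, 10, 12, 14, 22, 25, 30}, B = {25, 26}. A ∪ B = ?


A ∪ B = all elements in A or B (or both)
A = {3, 5, 8, 10, 12, 14, 22, 25, 30}
B = {25, 26}
A ∪ B = {3, 5, 8, 10, 12, 14, 22, 25, 26, 30}

A ∪ B = {3, 5, 8, 10, 12, 14, 22, 25, 26, 30}


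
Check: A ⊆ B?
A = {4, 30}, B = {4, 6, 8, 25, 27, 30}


A ⊆ B means every element of A is in B.
All elements of A are in B.
So A ⊆ B.

Yes, A ⊆ B


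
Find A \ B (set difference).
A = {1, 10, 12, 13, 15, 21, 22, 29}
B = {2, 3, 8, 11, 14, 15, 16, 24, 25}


A \ B = elements in A but not in B
A = {1, 10, 12, 13, 15, 21, 22, 29}
B = {2, 3, 8, 11, 14, 15, 16, 24, 25}
Remove from A any elements in B
A \ B = {1, 10, 12, 13, 21, 22, 29}

A \ B = {1, 10, 12, 13, 21, 22, 29}


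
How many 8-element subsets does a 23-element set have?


C(n,k) = n! / (k!(n-k)!)
C(23,8) = 23! / (8!15!)
= 490314

C(23,8) = 490314


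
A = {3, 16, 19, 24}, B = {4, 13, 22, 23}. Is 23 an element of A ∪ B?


A = {3, 16, 19, 24}, B = {4, 13, 22, 23}
A ∪ B = all elements in A or B
A ∪ B = {3, 4, 13, 16, 19, 22, 23, 24}
Checking if 23 ∈ A ∪ B
23 is in A ∪ B → True

23 ∈ A ∪ B


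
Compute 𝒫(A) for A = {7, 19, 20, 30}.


|A| = 4, so |P(A)| = 2^4 = 16
Enumerate subsets by cardinality (0 to 4):
∅, {7}, {19}, {20}, {30}, {7, 19}, {7, 20}, {7, 30}, {19, 20}, {19, 30}, {20, 30}, {7, 19, 20}, {7, 19, 30}, {7, 20, 30}, {19, 20, 30}, {7, 19, 20, 30}

P(A) has 16 subsets: ∅, {7}, {19}, {20}, {30}, {7, 19}, {7, 20}, {7, 30}, {19, 20}, {19, 30}, {20, 30}, {7, 19, 20}, {7, 19, 30}, {7, 20, 30}, {19, 20, 30}, {7, 19, 20, 30}


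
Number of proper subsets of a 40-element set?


Total subsets = 2^n = 2^40 = 1099511627776
Proper subsets exclude the set itself: 2^n - 1
= 1099511627776 - 1
= 1099511627775

Number of proper subsets = 1099511627775


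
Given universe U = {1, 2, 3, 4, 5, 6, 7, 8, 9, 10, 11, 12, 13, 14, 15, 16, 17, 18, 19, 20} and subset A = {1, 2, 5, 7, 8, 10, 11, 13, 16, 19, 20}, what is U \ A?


Aᶜ = U \ A = elements in U but not in A
U = {1, 2, 3, 4, 5, 6, 7, 8, 9, 10, 11, 12, 13, 14, 15, 16, 17, 18, 19, 20}
A = {1, 2, 5, 7, 8, 10, 11, 13, 16, 19, 20}
Aᶜ = {3, 4, 6, 9, 12, 14, 15, 17, 18}

Aᶜ = {3, 4, 6, 9, 12, 14, 15, 17, 18}


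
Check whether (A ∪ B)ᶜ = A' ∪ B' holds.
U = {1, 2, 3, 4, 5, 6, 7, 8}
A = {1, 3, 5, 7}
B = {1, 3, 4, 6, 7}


LHS: A ∪ B = {1, 3, 4, 5, 6, 7}
(A ∪ B)' = U \ (A ∪ B) = {2, 8}
A' = {2, 4, 6, 8}, B' = {2, 5, 8}
Claimed RHS: A' ∪ B' = {2, 4, 5, 6, 8}
Identity is INVALID: LHS = {2, 8} but the RHS claimed here equals {2, 4, 5, 6, 8}. The correct form is (A ∪ B)' = A' ∩ B'.

Identity is invalid: (A ∪ B)' = {2, 8} but A' ∪ B' = {2, 4, 5, 6, 8}. The correct De Morgan law is (A ∪ B)' = A' ∩ B'.


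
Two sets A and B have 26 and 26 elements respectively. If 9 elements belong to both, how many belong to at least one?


|A ∪ B| = |A| + |B| - |A ∩ B|
= 26 + 26 - 9
= 43

|A ∪ B| = 43


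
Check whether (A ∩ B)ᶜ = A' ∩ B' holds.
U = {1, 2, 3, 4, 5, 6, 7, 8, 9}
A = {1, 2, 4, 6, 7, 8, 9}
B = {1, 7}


LHS: A ∩ B = {1, 7}
(A ∩ B)' = U \ (A ∩ B) = {2, 3, 4, 5, 6, 8, 9}
A' = {3, 5}, B' = {2, 3, 4, 5, 6, 8, 9}
Claimed RHS: A' ∩ B' = {3, 5}
Identity is INVALID: LHS = {2, 3, 4, 5, 6, 8, 9} but the RHS claimed here equals {3, 5}. The correct form is (A ∩ B)' = A' ∪ B'.

Identity is invalid: (A ∩ B)' = {2, 3, 4, 5, 6, 8, 9} but A' ∩ B' = {3, 5}. The correct De Morgan law is (A ∩ B)' = A' ∪ B'.


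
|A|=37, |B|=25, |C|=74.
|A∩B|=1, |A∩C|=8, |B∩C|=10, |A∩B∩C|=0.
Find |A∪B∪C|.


|A∪B∪C| = |A|+|B|+|C| - |A∩B|-|A∩C|-|B∩C| + |A∩B∩C|
= 37+25+74 - 1-8-10 + 0
= 136 - 19 + 0
= 117

|A ∪ B ∪ C| = 117


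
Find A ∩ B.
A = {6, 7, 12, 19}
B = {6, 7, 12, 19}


A ∩ B = elements in both A and B
A = {6, 7, 12, 19}
B = {6, 7, 12, 19}
A ∩ B = {6, 7, 12, 19}

A ∩ B = {6, 7, 12, 19}


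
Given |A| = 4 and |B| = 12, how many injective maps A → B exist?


An injection sends each of |A| = 4 inputs to a distinct output in B.
# injections = |B|·(|B|-1)·…·(|B|-|A|+1) = 12! / (12 - 4)!
= 12 × 11 × 10 × 9
= 11880

Number of injections = 11880


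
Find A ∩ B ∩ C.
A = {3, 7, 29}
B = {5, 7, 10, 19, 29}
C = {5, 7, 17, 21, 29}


A ∩ B = {7, 29}
(A ∩ B) ∩ C = {7, 29}

A ∩ B ∩ C = {7, 29}


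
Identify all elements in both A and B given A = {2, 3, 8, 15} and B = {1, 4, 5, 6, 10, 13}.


A = {2, 3, 8, 15}
B = {1, 4, 5, 6, 10, 13}
Region: in both A and B
Elements: ∅

Elements in both A and B: ∅


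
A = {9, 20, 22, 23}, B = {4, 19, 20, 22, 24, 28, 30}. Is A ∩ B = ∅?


Disjoint means A ∩ B = ∅.
A ∩ B = {20, 22}
A ∩ B ≠ ∅, so A and B are NOT disjoint.

No, A and B are not disjoint (A ∩ B = {20, 22})


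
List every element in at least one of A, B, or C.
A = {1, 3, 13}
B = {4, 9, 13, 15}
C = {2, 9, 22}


A ∪ B = {1, 3, 4, 9, 13, 15}
(A ∪ B) ∪ C = {1, 2, 3, 4, 9, 13, 15, 22}

A ∪ B ∪ C = {1, 2, 3, 4, 9, 13, 15, 22}


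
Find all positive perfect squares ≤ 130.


Checking each candidate:
Condition: positive perfect squares ≤ 130
Result = {1, 4, 9, 16, 25, 36, 49, 64, 81, 100, 121}

{1, 4, 9, 16, 25, 36, 49, 64, 81, 100, 121}


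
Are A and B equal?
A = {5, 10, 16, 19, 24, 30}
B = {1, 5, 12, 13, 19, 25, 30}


Two sets are equal iff they have exactly the same elements.
A = {5, 10, 16, 19, 24, 30}
B = {1, 5, 12, 13, 19, 25, 30}
Differences: {1, 10, 12, 13, 16, 24, 25}
A ≠ B

No, A ≠ B


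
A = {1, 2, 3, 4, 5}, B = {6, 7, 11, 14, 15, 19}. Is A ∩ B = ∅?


Disjoint means A ∩ B = ∅.
A ∩ B = ∅
A ∩ B = ∅, so A and B are disjoint.

Yes, A and B are disjoint


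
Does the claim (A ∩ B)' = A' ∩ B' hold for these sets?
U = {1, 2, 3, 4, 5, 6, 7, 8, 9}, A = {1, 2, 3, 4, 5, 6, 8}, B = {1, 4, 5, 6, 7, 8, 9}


LHS: A ∩ B = {1, 4, 5, 6, 8}
(A ∩ B)' = U \ (A ∩ B) = {2, 3, 7, 9}
A' = {7, 9}, B' = {2, 3}
Claimed RHS: A' ∩ B' = ∅
Identity is INVALID: LHS = {2, 3, 7, 9} but the RHS claimed here equals ∅. The correct form is (A ∩ B)' = A' ∪ B'.

Identity is invalid: (A ∩ B)' = {2, 3, 7, 9} but A' ∩ B' = ∅. The correct De Morgan law is (A ∩ B)' = A' ∪ B'.


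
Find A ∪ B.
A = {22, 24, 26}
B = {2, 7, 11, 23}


A ∪ B = all elements in A or B (or both)
A = {22, 24, 26}
B = {2, 7, 11, 23}
A ∪ B = {2, 7, 11, 22, 23, 24, 26}

A ∪ B = {2, 7, 11, 22, 23, 24, 26}


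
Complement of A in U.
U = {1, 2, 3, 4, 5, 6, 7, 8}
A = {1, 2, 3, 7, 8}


Aᶜ = U \ A = elements in U but not in A
U = {1, 2, 3, 4, 5, 6, 7, 8}
A = {1, 2, 3, 7, 8}
Aᶜ = {4, 5, 6}

Aᶜ = {4, 5, 6}


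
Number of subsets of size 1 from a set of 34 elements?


C(n,k) = n! / (k!(n-k)!)
C(34,1) = 34! / (1!33!)
= 34

C(34,1) = 34


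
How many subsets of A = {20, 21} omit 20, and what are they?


A subset of A that omits 20 is a subset of A \ {20}, so there are 2^(n-1) = 2^1 = 2 of them.
Subsets excluding 20: ∅, {21}

Subsets excluding 20 (2 total): ∅, {21}


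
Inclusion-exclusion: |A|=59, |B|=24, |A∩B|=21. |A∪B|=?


|A ∪ B| = |A| + |B| - |A ∩ B|
= 59 + 24 - 21
= 62

|A ∪ B| = 62


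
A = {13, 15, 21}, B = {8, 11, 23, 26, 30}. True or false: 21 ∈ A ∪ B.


A = {13, 15, 21}, B = {8, 11, 23, 26, 30}
A ∪ B = all elements in A or B
A ∪ B = {8, 11, 13, 15, 21, 23, 26, 30}
Checking if 21 ∈ A ∪ B
21 is in A ∪ B → True

21 ∈ A ∪ B


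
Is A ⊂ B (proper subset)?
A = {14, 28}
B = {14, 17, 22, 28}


A ⊂ B requires: A ⊆ B AND A ≠ B.
A ⊆ B? Yes
A = B? No
A ⊂ B: Yes (A is a proper subset of B)

Yes, A ⊂ B


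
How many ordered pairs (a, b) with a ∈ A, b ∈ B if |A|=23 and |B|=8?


|A × B| = |A| × |B|
= 23 × 8
= 184

|A × B| = 184


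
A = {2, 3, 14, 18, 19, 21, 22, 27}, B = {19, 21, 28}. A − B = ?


A \ B = elements in A but not in B
A = {2, 3, 14, 18, 19, 21, 22, 27}
B = {19, 21, 28}
Remove from A any elements in B
A \ B = {2, 3, 14, 18, 22, 27}

A \ B = {2, 3, 14, 18, 22, 27}


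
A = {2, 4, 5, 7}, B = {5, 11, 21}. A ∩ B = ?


A ∩ B = elements in both A and B
A = {2, 4, 5, 7}
B = {5, 11, 21}
A ∩ B = {5}

A ∩ B = {5}


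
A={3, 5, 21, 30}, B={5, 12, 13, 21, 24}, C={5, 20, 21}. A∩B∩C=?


A ∩ B = {5, 21}
(A ∩ B) ∩ C = {5, 21}

A ∩ B ∩ C = {5, 21}


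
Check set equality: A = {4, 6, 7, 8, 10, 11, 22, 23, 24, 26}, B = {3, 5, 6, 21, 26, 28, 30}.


Two sets are equal iff they have exactly the same elements.
A = {4, 6, 7, 8, 10, 11, 22, 23, 24, 26}
B = {3, 5, 6, 21, 26, 28, 30}
Differences: {3, 4, 5, 7, 8, 10, 11, 21, 22, 23, 24, 28, 30}
A ≠ B

No, A ≠ B


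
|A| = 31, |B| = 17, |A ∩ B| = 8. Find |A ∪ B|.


|A ∪ B| = |A| + |B| - |A ∩ B|
= 31 + 17 - 8
= 40

|A ∪ B| = 40


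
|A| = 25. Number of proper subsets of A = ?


Total subsets = 2^n = 2^25 = 33554432
Proper subsets exclude the set itself: 2^n - 1
= 33554432 - 1
= 33554431

Number of proper subsets = 33554431


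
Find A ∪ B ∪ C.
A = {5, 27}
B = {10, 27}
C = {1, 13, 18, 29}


A ∪ B = {5, 10, 27}
(A ∪ B) ∪ C = {1, 5, 10, 13, 18, 27, 29}

A ∪ B ∪ C = {1, 5, 10, 13, 18, 27, 29}


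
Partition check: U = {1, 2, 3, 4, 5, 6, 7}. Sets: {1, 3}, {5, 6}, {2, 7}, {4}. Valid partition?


A partition requires: (1) non-empty parts, (2) pairwise disjoint, (3) union = U
Parts: {1, 3}, {5, 6}, {2, 7}, {4}
Union of parts: {1, 2, 3, 4, 5, 6, 7}
U = {1, 2, 3, 4, 5, 6, 7}
All non-empty? True
Pairwise disjoint? True
Covers U? True

Yes, valid partition


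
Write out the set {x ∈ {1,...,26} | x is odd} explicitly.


Checking each candidate:
Condition: odd numbers in {1,...,26}
Result = {1, 3, 5, 7, 9, 11, 13, 15, 17, 19, 21, 23, 25}

{1, 3, 5, 7, 9, 11, 13, 15, 17, 19, 21, 23, 25}


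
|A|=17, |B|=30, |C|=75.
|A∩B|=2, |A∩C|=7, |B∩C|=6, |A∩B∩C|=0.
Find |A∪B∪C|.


|A∪B∪C| = |A|+|B|+|C| - |A∩B|-|A∩C|-|B∩C| + |A∩B∩C|
= 17+30+75 - 2-7-6 + 0
= 122 - 15 + 0
= 107

|A ∪ B ∪ C| = 107


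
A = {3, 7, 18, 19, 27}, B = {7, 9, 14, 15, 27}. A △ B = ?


A △ B = (A \ B) ∪ (B \ A) = elements in exactly one of A or B
A \ B = {3, 18, 19}
B \ A = {9, 14, 15}
A △ B = {3, 9, 14, 15, 18, 19}

A △ B = {3, 9, 14, 15, 18, 19}


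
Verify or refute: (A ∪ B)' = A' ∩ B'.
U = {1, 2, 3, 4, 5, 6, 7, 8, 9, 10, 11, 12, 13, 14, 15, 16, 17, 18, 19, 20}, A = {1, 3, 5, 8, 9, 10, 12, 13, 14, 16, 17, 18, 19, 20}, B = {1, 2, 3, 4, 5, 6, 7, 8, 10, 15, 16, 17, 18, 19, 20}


LHS: A ∪ B = {1, 2, 3, 4, 5, 6, 7, 8, 9, 10, 12, 13, 14, 15, 16, 17, 18, 19, 20}
(A ∪ B)' = U \ (A ∪ B) = {11}
A' = {2, 4, 6, 7, 11, 15}, B' = {9, 11, 12, 13, 14}
Claimed RHS: A' ∩ B' = {11}
Identity is VALID: LHS = RHS = {11} ✓

Identity is valid. (A ∪ B)' = A' ∩ B' = {11}


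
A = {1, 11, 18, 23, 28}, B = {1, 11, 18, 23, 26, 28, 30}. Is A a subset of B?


A ⊆ B means every element of A is in B.
All elements of A are in B.
So A ⊆ B.

Yes, A ⊆ B


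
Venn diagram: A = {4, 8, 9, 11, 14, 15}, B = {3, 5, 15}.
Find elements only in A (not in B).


A = {4, 8, 9, 11, 14, 15}
B = {3, 5, 15}
Region: only in A (not in B)
Elements: {4, 8, 9, 11, 14}

Elements only in A (not in B): {4, 8, 9, 11, 14}


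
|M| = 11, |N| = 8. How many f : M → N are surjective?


n = |M| = 11, k = |N| = 8. Surjections via inclusion-exclusion:
S(n,k) = Σ(-1)^i × C(k,i) × (k-i)^n, i=0 to k
i=0: (-1)^0×C(8,0)×8^11 = 8589934592
i=1: (-1)^1×C(8,1)×7^11 = -15818613944
i=2: (-1)^2×C(8,2)×6^11 = 10158317568
i=3: (-1)^3×C(8,3)×5^11 = -2734375000
i=4: (-1)^4×C(8,4)×4^11 = 293601280
i=5: (-1)^5×C(8,5)×3^11 = -9920232
i=6: (-1)^6×C(8,6)×2^11 = 57344
i=7: (-1)^7×C(8,7)×1^11 = -8
i=8: (-1)^8×C(8,8)×0^11 = 0
Total = 479001600

Number of surjections = 479001600


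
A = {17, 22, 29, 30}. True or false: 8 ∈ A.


A = {17, 22, 29, 30}
Checking if 8 is in A
8 is not in A → False

8 ∉ A


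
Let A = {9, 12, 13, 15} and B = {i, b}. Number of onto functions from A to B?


n = |A| = 4, k = |B| = 2. Surjections via inclusion-exclusion:
S(n,k) = Σ(-1)^i × C(k,i) × (k-i)^n, i=0 to k
i=0: (-1)^0×C(2,0)×2^4 = 16
i=1: (-1)^1×C(2,1)×1^4 = -2
i=2: (-1)^2×C(2,2)×0^4 = 0
Total = 14

Number of surjections = 14


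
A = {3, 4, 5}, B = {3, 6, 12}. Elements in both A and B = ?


A = {3, 4, 5}
B = {3, 6, 12}
Region: in both A and B
Elements: {3}

Elements in both A and B: {3}


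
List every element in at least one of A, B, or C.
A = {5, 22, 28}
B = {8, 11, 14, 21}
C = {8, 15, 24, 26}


A ∪ B = {5, 8, 11, 14, 21, 22, 28}
(A ∪ B) ∪ C = {5, 8, 11, 14, 15, 21, 22, 24, 26, 28}

A ∪ B ∪ C = {5, 8, 11, 14, 15, 21, 22, 24, 26, 28}


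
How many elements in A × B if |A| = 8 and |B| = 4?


|A × B| = |A| × |B|
= 8 × 4
= 32

|A × B| = 32


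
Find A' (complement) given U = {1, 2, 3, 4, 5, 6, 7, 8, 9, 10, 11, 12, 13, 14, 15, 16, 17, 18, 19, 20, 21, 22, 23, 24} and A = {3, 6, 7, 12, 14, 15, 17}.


Aᶜ = U \ A = elements in U but not in A
U = {1, 2, 3, 4, 5, 6, 7, 8, 9, 10, 11, 12, 13, 14, 15, 16, 17, 18, 19, 20, 21, 22, 23, 24}
A = {3, 6, 7, 12, 14, 15, 17}
Aᶜ = {1, 2, 4, 5, 8, 9, 10, 11, 13, 16, 18, 19, 20, 21, 22, 23, 24}

Aᶜ = {1, 2, 4, 5, 8, 9, 10, 11, 13, 16, 18, 19, 20, 21, 22, 23, 24}
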